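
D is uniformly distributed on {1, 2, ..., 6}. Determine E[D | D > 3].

Given D > 3, D is equally likely to be any of {4, 5, 6}.
E[D | D > 3] = (4 + 5 + 6) / 3 = 5.

5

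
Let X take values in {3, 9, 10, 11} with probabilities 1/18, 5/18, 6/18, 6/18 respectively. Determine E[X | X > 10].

P(X > 10) = 1/3.
Σ over the event: 11·1/3 = 11/3.
E[X | X > 10] = (11/3) / (1/3) = 11.

11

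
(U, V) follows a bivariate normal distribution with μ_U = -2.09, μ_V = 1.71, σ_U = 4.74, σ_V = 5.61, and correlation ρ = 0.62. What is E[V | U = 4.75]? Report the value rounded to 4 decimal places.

The regression of V on U has slope ρ·σ_V/σ_U and passes through (μ_U, μ_V).
E[V | U=4.75] = 1.71 + (0.62)·(5.61/4.74)·(4.75 − (-2.09)) = 1.71 + (0.7338)·(6.84) = 6.7292.

6.7292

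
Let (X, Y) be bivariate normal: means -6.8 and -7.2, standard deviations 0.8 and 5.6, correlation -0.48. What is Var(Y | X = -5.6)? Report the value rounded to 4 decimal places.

24.1347

Var(Y | X=x) = (1 − ρ²)·σ_Y².
Var(Y | X=-5.6) = (5.6)²·(1 − (-0.48)²) = 31.36·0.7696 = 24.1347.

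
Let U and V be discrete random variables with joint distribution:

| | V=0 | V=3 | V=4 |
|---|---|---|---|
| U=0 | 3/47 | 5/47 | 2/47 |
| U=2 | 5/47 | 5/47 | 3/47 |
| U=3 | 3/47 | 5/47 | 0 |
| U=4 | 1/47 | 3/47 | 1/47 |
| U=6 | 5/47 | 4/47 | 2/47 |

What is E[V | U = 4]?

P(U = 4) = 5/47.
Σ V·P over the event = 0·(1/47) + 3·(3/47) + 4·(1/47) = 13/47.
E[V | U = 4] = (13/47) / (5/47) = 13/5.

13/5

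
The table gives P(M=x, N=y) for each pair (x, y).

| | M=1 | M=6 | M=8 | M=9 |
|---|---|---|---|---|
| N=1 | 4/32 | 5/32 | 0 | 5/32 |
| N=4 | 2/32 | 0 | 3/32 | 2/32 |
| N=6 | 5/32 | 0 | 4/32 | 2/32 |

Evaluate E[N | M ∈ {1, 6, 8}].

P(M ∈ {1, 6, 8}) = 23/32.
Σ N·P over the event = 1·(4/32) + 4·(2/32) + 6·(5/32) + 1·(5/32) + 4·(3/32) + 6·(4/32) = 83/32.
E[N | M ∈ {1, 6, 8}] = (83/32) / (23/32) = 83/23.

83/23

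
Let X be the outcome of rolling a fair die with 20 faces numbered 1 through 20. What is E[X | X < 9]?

Given X < 9, X is equally likely to be any of {1, 2, 3, 4, 5, 6, 7, 8}.
E[X | X < 9] = (1 + 2 + 3 + 4 + 5 + 6 + 7 + 8) / 8 = 9/2.

9/2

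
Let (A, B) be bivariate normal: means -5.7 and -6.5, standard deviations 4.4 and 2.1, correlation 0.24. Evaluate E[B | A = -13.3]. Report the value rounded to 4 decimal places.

E[B | A=x] = μ_B + ρ(σ_B/σ_A)(x − μ_A) for jointly normal variables.
E[B | A=-13.3] = -6.5 + (0.24)·(2.1/4.4)·(-13.3 − (-5.7)) = -6.5 + (0.114545)·(-7.6) = -7.3705.

-7.3705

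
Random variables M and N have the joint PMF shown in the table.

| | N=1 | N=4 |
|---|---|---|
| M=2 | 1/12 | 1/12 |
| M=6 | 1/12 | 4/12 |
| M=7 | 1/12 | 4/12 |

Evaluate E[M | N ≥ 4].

P(N ≥ 4) = 3/4.
Summing M·P(M=x,N=y) over the conditioning event gives 9/2.
E[M | N ≥ 4] = (9/2) / (3/4) = 6.

6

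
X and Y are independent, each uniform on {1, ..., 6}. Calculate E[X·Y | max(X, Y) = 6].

216/11

P(max(X, Y) = 6) = 11/36.
Summing XY·P(x,y) over outcomes with max(X, Y) = 6 gives 6.
E[X·Y | max(X, Y) = 6] = (6) / (11/36) = 216/11.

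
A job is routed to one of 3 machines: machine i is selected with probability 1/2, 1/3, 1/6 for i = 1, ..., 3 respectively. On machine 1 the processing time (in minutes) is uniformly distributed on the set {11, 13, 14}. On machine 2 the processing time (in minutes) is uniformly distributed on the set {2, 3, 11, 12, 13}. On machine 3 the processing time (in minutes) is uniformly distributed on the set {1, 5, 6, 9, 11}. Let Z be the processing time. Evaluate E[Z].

152/15

E[Z | machine 1] = (11+13+14)/3 = 38/3.
E[Z | machine 2] = (2+3+11+12+13)/5 = 41/5.
E[Z | machine 3] = (1+5+6+9+11)/5 = 32/5.
By the law of total expectation,
E[Z] = (1/2)·(38/3) + (1/3)·(41/5) + (1/6)·(32/5) = 152/15.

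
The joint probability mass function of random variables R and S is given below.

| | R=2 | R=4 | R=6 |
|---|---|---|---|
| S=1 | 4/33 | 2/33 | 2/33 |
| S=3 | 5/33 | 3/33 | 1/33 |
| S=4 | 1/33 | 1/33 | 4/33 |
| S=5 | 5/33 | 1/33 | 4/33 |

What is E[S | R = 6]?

41/11

P(R = 6) = 1/3.
Σ S·P over the event = 1·(2/33) + 3·(1/33) + 4·(4/33) + 5·(4/33) = 41/33.
E[S | R = 6] = (41/33) / (1/3) = 41/11.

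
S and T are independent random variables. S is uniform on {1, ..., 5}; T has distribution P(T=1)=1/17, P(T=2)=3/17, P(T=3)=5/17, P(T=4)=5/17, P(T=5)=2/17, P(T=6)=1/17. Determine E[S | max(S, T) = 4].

P(max(S, T) = 4) = 29/85.
Summing S·P(x,y) over outcomes with max(S, T) = 4 gives 86/85.
E[S | max(S, T) = 4] = (86/85) / (29/85) = 86/29.

86/29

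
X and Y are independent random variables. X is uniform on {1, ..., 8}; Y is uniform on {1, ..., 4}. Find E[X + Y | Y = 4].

Outcomes with Y = 4: (1,4), (2,4), (3,4), (4,4), (5,4), (6,4), (7,4), (8,4), each with probability 1/32.
E[X + Y | Y = 4] = (5 + 6 + 7 + 8 + 9 + 10 + 11 + 12) / 8 = 17/2.

17/2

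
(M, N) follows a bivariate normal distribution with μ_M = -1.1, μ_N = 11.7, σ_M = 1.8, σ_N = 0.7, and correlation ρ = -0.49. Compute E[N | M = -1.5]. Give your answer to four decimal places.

For a bivariate normal, E[N | M=x] = μ_N + ρ·(σ_N/σ_M)·(x − μ_M).
E[N | M=-1.5] = 11.7 + (-0.49)·(0.7/1.8)·(-1.5 − (-1.1)) = 11.7 + (-0.19056)·(-0.4) = 11.7762.

11.7762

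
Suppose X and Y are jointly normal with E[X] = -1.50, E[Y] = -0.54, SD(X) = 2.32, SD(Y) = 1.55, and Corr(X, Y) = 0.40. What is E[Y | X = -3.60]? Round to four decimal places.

E[Y | X=x] = μ_Y + ρ(σ_Y/σ_X)(x − μ_X) for jointly normal variables.
E[Y | X=-3.60] = -0.54 + (0.40)·(1.55/2.32)·(-3.60 − (-1.50)) = -0.54 + (0.26724)·(-2.1) = -1.1012.

-1.1012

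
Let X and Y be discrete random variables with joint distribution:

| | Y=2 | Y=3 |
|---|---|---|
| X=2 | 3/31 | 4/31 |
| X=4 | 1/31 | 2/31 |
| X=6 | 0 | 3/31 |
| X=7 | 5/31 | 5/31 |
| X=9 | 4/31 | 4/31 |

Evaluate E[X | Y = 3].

P(Y = 3) = 18/31.
Σ X·P over the event = 2·(4/31) + 4·(2/31) + 6·(3/31) + 7·(5/31) + 9·(4/31) = 105/31.
E[X | Y = 3] = (105/31) / (18/31) = 35/6.

35/6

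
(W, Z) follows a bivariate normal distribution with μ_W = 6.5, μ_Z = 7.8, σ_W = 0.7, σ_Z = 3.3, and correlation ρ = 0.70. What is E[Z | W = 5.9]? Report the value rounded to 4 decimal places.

5.8200

For a bivariate normal, E[Z | W=x] = μ_Z + ρ·(σ_Z/σ_W)·(x − μ_W).
E[Z | W=5.9] = 7.8 + (0.70)·(3.3/0.7)·(5.9 − (6.5)) = 7.8 + (3.3)·(-0.6) = 5.8200.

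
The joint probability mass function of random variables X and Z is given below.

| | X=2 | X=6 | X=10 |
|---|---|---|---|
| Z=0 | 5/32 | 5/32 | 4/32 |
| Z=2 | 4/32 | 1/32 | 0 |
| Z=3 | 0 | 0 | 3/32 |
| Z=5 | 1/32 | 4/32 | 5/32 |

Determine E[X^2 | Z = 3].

100

P(Z = 3) = 3/32.
Summing X^2·P(X=x,Z=y) over the conditioning event gives 75/8.
E[X^2 | Z = 3] = (75/8) / (3/32) = 100.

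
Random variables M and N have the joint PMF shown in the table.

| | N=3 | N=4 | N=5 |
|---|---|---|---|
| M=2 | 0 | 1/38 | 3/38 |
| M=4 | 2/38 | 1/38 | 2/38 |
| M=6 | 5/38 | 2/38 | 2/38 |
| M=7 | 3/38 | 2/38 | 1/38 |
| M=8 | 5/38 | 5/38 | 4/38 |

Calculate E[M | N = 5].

65/12

P(N = 5) = 6/19.
Σ M·P over the event = 2·(3/38) + 4·(2/38) + 6·(2/38) + 7·(1/38) + 8·(4/38) = 65/38.
E[M | N = 5] = (65/38) / (6/19) = 65/12.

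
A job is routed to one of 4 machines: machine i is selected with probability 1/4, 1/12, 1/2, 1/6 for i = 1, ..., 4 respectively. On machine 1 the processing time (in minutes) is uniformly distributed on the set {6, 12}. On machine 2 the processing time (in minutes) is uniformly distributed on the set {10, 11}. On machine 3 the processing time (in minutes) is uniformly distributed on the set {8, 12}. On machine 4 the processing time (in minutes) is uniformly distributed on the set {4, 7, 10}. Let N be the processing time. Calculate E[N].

223/24

E[N | machine 1] = (6+12)/2 = 9.
E[N | machine 2] = (10+11)/2 = 21/2.
E[N | machine 3] = (8+12)/2 = 10.
E[N | machine 4] = (4+7+10)/3 = 7.
By the law of total expectation,
E[N] = (1/4)·(9) + (1/12)·(21/2) + (1/2)·(10) + (1/6)·(7) = 223/24.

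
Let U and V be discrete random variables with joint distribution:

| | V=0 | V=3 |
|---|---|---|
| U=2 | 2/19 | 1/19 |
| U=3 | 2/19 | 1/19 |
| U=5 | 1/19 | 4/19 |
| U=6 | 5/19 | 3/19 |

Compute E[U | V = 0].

P(V = 0) = 10/19.
Σ U·P over the event = 2·(2/19) + 3·(2/19) + 5·(1/19) + 6·(5/19) = 45/19.
E[U | V = 0] = (45/19) / (10/19) = 9/2.

9/2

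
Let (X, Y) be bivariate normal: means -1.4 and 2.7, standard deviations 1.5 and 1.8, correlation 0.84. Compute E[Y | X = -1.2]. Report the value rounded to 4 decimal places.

2.9016

For a bivariate normal, E[Y | X=x] = μ_Y + ρ·(σ_Y/σ_X)·(x − μ_X).
E[Y | X=-1.2] = 2.7 + (0.84)·(1.8/1.5)·(-1.2 − (-1.4)) = 2.7 + (1.008)·(0.2) = 2.9016.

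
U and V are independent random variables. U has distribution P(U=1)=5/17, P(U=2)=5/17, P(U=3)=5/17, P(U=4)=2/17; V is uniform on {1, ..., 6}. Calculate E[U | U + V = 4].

P(U + V = 4) = 5/34.
Summing U·P(x,y) over outcomes with U + V = 4 gives 5/17.
E[U | U + V = 4] = (5/17) / (5/34) = 2.

2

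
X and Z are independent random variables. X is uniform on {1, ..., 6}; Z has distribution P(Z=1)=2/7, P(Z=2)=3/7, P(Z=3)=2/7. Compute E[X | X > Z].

31/7

P(X > Z) = 2/3.
Summing X·P(x,y) over outcomes with X > Z gives 62/21.
E[X | X > Z] = (62/21) / (2/3) = 31/7.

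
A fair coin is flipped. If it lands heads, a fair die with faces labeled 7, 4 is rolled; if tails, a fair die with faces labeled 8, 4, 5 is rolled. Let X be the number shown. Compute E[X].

E[X | heads] = (7+4)/2 = 11/2.
E[X | tails] = (8+4+5)/3 = 17/3.
By the law of total expectation,
E[X] = (1/2)·(11/2) + (1/2)·(17/3) = 67/12.

67/12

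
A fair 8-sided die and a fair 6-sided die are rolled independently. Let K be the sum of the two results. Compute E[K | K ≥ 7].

314/33

P(K ≥ 7) = 11/16.
Σ over the event: 7·1/8 + 8·1/8 + 9·1/8 + 10·5/48 + 11·1/12 + 12·1/16 + 13·1/24 + 14·1/48 = 157/24.
E[K | K ≥ 7] = (157/24) / (11/16) = 314/33.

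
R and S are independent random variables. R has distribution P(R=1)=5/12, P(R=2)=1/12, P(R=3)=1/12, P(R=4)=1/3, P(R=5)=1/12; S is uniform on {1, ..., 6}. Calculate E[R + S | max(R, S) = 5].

121/16

P(max(R, S) = 5) = 2/9.
Summing (R+S)·P(x,y) over outcomes with max(R, S) = 5 gives 121/72.
E[R + S | max(R, S) = 5] = (121/72) / (2/9) = 121/16.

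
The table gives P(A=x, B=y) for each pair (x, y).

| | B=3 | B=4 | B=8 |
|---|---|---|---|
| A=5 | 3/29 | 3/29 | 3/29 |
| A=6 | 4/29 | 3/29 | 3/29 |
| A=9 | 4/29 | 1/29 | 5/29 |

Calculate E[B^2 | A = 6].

P(A = 6) = 10/29.
Σ B^2·P over the event = 9·(4/29) + 16·(3/29) + 64·(3/29) = 276/29.
E[B^2 | A = 6] = (276/29) / (10/29) = 138/5.

138/5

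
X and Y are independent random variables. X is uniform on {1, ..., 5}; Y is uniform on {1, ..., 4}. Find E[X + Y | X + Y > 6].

23/3

Outcomes with X + Y > 6: (3,4), (4,3), (4,4), (5,2), (5,3), (5,4), each with probability 1/20.
E[X + Y | X + Y > 6] = (7 + 7 + 8 + 7 + 8 + 9) / 6 = 23/3.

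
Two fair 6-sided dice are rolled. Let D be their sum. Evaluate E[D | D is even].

P(D is even) = 1/2.
Σ over the event: 2·1/36 + 4·1/12 + 6·5/36 + 8·5/36 + 10·1/12 + 12·1/36 = 7/2.
E[D | D is even] = (7/2) / (1/2) = 7.

7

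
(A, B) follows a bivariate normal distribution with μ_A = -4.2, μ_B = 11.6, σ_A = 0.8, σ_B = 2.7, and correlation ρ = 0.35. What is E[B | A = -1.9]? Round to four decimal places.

14.3169

The regression of B on A has slope ρ·σ_B/σ_A and passes through (μ_A, μ_B).
E[B | A=-1.9] = 11.6 + (0.35)·(2.7/0.8)·(-1.9 − (-4.2)) = 11.6 + (1.18125)·(2.3) = 14.3169.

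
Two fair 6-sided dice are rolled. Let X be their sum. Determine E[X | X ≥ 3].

P(X ≥ 3) = 35/36.
E[X | X ≥ 3] = (125/18) / (35/36) = 50/7.

50/7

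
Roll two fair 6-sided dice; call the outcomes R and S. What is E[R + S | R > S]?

P(R > S) = 5/12.
Summing (R+S)·P(x,y) over outcomes with R > S gives 35/12.
E[R + S | R > S] = (35/12) / (5/12) = 7.

7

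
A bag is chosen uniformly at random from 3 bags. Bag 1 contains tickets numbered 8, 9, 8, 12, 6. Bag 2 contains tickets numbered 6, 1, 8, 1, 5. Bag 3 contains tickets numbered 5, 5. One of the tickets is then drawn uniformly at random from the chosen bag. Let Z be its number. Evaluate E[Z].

E[Z | bag 1] = (8+9+8+12+6)/5 = 43/5.
E[Z | bag 2] = (6+1+8+1+5)/5 = 21/5.
E[Z | bag 3] = (5+5)/2 = 5.
By the law of total expectation,
E[Z] = (1/3)·(43/5) + (1/3)·(21/5) + (1/3)·(5) = 89/15.

89/15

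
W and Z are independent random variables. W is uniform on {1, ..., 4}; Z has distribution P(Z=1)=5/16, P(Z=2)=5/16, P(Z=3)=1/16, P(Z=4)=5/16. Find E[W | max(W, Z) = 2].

P(max(W, Z) = 2) = 15/64.
Summing W·P(x,y) over outcomes with max(W, Z) = 2 gives 25/64.
E[W | max(W, Z) = 2] = (25/64) / (15/64) = 5/3.

5/3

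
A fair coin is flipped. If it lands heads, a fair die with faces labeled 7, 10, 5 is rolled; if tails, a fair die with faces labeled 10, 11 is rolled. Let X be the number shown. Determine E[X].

E[X | heads] = (7+10+5)/3 = 22/3.
E[X | tails] = (10+11)/2 = 21/2.
E[X] = (1/2)·(22/3) + (1/2)·(21/2) = 107/12.

107/12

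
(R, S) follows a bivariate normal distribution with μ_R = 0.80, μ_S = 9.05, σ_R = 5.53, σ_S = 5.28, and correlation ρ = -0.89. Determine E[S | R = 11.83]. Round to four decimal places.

-0.3229

E[S | R=x] = μ_S + ρ(σ_S/σ_R)(x − μ_R) for jointly normal variables.
E[S | R=11.83] = 9.05 + (-0.89)·(5.28/5.53)·(11.83 − (0.80)) = 9.05 + (-0.84976)·(11.03) = -0.3229.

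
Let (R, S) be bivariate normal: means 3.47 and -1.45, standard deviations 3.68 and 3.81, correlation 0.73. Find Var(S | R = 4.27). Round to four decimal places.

6.7805

The conditional variance in a bivariate normal is σ_S²(1 − ρ²), independent of x.
Var(S | R=4.27) = (3.81)²·(1 − (0.73)²) = 14.5161·0.4671 = 6.7805.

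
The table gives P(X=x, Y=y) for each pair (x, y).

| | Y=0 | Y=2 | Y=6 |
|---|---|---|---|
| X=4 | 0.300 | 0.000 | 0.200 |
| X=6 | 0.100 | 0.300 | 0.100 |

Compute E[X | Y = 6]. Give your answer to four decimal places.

4.6667

P(Y = 6) = 0.300.
Σ X·P over the event = 4·(0.200) + 6·(0.100) = 1.400.
E[X | Y = 6] = (1.400) / (0.300) = 4.6667.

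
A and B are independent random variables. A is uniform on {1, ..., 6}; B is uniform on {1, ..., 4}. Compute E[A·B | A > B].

145/14

P(A > B) = 7/12.
Summing AB·P(x,y) over outcomes with A > B gives 145/24.
E[A·B | A > B] = (145/24) / (7/12) = 145/14.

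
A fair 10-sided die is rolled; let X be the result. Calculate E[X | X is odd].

Given X is odd, X is equally likely to be any of {1, 3, 5, 7, 9}.
E[X | X is odd] = (1 + 3 + 5 + 7 + 9) / 5 = 5.

5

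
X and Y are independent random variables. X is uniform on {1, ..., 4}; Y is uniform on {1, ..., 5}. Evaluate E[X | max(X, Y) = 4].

Outcomes with max(X, Y) = 4: (1,4), (2,4), (3,4), (4,1), (4,2), (4,3), (4,4), each with probability 1/20.
E[X | max(X, Y) = 4] = (1 + 2 + 3 + 4 + 4 + 4 + 4) / 7 = 22/7.

22/7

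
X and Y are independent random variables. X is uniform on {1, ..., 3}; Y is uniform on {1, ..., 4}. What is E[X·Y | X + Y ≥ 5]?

15/2

Outcomes with X + Y ≥ 5: (1,4), (2,3), (2,4), (3,2), (3,3), (3,4), each with probability 1/12.
E[X·Y | X + Y ≥ 5] = (4 + 6 + 8 + 6 + 9 + 12) / 6 = 15/2.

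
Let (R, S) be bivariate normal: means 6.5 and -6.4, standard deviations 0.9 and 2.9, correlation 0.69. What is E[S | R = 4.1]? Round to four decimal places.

E[S | R=x] = μ_S + ρ(σ_S/σ_R)(x − μ_R) for jointly normal variables.
E[S | R=4.1] = -6.4 + (0.69)·(2.9/0.9)·(4.1 − (6.5)) = -6.4 + (2.22333)·(-2.4) = -11.7360.

-11.7360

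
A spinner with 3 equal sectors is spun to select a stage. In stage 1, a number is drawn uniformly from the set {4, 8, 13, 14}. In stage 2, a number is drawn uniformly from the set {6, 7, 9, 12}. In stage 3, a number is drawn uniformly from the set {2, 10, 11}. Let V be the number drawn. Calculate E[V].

E[V | stage 1] = (4+8+13+14)/4 = 39/4.
E[V | stage 2] = (6+7+9+12)/4 = 17/2.
E[V | stage 3] = (2+10+11)/3 = 23/3.
E[V] = (1/3)·(39/4) + (1/3)·(17/2) + (1/3)·(23/3) = 311/36.

311/36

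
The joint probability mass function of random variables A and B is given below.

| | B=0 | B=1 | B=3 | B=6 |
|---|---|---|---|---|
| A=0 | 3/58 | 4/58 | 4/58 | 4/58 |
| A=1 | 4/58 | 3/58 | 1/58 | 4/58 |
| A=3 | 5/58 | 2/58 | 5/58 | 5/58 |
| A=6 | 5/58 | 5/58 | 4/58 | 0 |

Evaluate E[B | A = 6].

17/14

P(A = 6) = 7/29.
Σ B·P over the event = 0·(5/58) + 1·(5/58) + 3·(4/58) = 17/58.
E[B | A = 6] = (17/58) / (7/29) = 17/14.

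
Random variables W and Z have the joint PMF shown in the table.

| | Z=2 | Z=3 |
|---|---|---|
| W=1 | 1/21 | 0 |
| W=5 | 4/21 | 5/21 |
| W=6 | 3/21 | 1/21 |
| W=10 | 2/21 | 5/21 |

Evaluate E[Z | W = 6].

P(W = 6) = 4/21.
Σ Z·P over the event = 2·(3/21) + 3·(1/21) = 3/7.
E[Z | W = 6] = (3/7) / (4/21) = 9/4.

9/4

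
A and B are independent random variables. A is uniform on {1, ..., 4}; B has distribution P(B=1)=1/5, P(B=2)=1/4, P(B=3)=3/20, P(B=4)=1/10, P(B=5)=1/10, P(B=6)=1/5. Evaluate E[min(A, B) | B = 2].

P(B = 2) = 1/4.
Summing min(A,B)·P(x,y) over outcomes with B = 2 gives 7/16.
E[min(A, B) | B = 2] = (7/16) / (1/4) = 7/4.

7/4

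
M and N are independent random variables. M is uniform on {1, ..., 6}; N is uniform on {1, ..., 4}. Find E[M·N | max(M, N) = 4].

64/7

Outcomes with max(M, N) = 4: (1,4), (2,4), (3,4), (4,1), (4,2), (4,3), (4,4), each with probability 1/24.
E[M·N | max(M, N) = 4] = (4 + 8 + 12 + 4 + 8 + 12 + 16) / 7 = 64/7.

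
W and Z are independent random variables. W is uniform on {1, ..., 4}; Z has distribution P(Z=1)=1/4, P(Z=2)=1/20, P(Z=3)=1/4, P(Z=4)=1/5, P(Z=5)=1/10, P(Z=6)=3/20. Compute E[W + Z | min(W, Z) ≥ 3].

54/7

P(min(W, Z) ≥ 3) = 7/20.
Summing (W+Z)·P(x,y) over outcomes with min(W, Z) ≥ 3 gives 27/10.
E[W + Z | min(W, Z) ≥ 3] = (27/10) / (7/20) = 54/7.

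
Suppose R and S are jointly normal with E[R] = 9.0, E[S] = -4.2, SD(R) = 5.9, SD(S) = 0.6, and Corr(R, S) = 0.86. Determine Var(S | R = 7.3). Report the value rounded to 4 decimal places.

0.0937

For a bivariate normal, Var(S | R=x) = σ_S²(1 − ρ²).
Var(S | R=7.3) = (0.6)²·(1 − (0.86)²) = 0.36·0.2604 = 0.0937.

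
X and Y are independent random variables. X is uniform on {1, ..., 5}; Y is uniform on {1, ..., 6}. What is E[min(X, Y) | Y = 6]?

P(Y = 6) = 1/6.
Summing min(X,Y)·P(x,y) over outcomes with Y = 6 gives 1/2.
E[min(X, Y) | Y = 6] = (1/2) / (1/6) = 3.

3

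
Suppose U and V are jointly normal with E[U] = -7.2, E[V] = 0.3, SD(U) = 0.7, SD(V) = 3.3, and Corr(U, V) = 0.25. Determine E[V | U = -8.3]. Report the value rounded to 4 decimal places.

-0.9964

For a bivariate normal, E[V | U=x] = μ_V + ρ·(σ_V/σ_U)·(x − μ_U).
E[V | U=-8.3] = 0.3 + (0.25)·(3.3/0.7)·(-8.3 − (-7.2)) = 0.3 + (1.17857)·(-1.1) = -0.9964.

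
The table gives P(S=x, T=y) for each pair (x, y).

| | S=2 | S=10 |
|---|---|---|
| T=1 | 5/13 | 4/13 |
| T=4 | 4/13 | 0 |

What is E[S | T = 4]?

P(T = 4) = 4/13.
Summing S·P(S=x,T=y) over the conditioning event gives 8/13.
E[S | T = 4] = (8/13) / (4/13) = 2.

2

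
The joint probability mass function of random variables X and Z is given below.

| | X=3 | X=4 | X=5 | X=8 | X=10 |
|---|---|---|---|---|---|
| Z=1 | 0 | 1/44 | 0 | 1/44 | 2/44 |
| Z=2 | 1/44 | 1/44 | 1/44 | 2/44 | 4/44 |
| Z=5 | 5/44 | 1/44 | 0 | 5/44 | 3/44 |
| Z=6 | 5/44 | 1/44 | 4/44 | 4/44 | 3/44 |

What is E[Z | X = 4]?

P(X = 4) = 1/11.
Σ Z·P over the event = 1·(1/44) + 2·(1/44) + 5·(1/44) + 6·(1/44) = 7/22.
E[Z | X = 4] = (7/22) / (1/11) = 7/2.

7/2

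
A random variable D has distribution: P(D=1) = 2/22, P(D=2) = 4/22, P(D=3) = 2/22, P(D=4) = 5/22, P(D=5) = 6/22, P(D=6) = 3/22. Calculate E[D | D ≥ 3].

P(D ≥ 3) = 8/11.
Σ over the event: 3·1/11 + 4·5/22 + 5·3/11 + 6·3/22 = 37/11.
E[D | D ≥ 3] = (37/11) / (8/11) = 37/8.

37/8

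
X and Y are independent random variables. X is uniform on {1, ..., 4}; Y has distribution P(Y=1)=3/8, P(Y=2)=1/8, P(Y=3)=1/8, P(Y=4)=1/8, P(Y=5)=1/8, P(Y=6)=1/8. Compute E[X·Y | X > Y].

53/12

P(X > Y) = 3/8.
Summing XY·P(x,y) over outcomes with X > Y gives 53/32.
E[X·Y | X > Y] = (53/32) / (3/8) = 53/12.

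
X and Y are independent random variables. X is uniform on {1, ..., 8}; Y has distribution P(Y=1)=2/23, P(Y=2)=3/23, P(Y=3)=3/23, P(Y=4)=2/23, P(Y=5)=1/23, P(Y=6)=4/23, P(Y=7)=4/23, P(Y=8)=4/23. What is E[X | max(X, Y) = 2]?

P(max(X, Y) = 2) = 1/23.
Summing X·P(x,y) over outcomes with max(X, Y) = 2 gives 13/184.
E[X | max(X, Y) = 2] = (13/184) / (1/23) = 13/8.

13/8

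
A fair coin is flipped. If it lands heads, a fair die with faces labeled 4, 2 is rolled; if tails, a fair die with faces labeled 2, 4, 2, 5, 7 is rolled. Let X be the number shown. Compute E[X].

7/2

E[X | heads] = (4+2)/2 = 3.
E[X | tails] = (2+4+2+5+7)/5 = 4.
By the law of total expectation,
E[X] = (1/2)·(3) + (1/2)·(4) = 7/2.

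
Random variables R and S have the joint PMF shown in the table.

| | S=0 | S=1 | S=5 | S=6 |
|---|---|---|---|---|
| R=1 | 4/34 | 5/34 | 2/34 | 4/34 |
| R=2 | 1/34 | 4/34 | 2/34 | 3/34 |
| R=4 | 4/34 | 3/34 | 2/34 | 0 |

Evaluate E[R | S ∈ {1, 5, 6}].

P(S ∈ {1, 5, 6}) = 25/34.
Σ R·P over the event = 1·(5/34) + 1·(2/34) + 1·(4/34) + 2·(4/34) + 2·(2/34) + 2·(3/34) + 4·(3/34) + 4·(2/34) = 49/34.
E[R | S ∈ {1, 5, 6}] = (49/34) / (25/34) = 49/25.

49/25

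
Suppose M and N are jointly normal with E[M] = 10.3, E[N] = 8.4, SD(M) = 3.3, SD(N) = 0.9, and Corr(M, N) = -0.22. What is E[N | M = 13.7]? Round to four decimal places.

8.1960

E[N | M=x] = μ_N + ρ(σ_N/σ_M)(x − μ_M) for jointly normal variables.
E[N | M=13.7] = 8.4 + (-0.22)·(0.9/3.3)·(13.7 − (10.3)) = 8.4 + (-0.06)·(3.4) = 8.1960.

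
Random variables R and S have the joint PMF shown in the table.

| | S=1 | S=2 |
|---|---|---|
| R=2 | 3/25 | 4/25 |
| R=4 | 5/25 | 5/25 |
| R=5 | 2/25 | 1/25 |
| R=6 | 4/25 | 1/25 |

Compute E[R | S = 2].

39/11

P(S = 2) = 11/25.
Σ R·P over the event = 2·(4/25) + 4·(5/25) + 5·(1/25) + 6·(1/25) = 39/25.
E[R | S = 2] = (39/25) / (11/25) = 39/11.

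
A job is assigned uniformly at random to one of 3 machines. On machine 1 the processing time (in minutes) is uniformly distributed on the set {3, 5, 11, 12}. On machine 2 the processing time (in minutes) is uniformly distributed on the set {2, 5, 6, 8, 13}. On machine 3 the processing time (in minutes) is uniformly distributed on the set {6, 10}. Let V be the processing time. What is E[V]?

E[V | machine 1] = (3+5+11+12)/4 = 31/4.
E[V | machine 2] = (2+5+6+8+13)/5 = 34/5.
E[V | machine 3] = (6+10)/2 = 8.
By the law of total expectation,
E[V] = (1/3)·(31/4) + (1/3)·(34/5) + (1/3)·(8) = 451/60.

451/60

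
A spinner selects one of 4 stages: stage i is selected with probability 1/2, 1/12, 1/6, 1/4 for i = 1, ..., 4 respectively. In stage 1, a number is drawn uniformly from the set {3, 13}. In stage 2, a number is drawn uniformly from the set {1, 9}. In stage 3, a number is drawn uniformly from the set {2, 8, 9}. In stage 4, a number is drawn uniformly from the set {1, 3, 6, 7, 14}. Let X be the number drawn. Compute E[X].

E[X | stage 1] = (3+13)/2 = 8.
E[X | stage 2] = (1+9)/2 = 5.
E[X | stage 3] = (2+8+9)/3 = 19/3.
E[X | stage 4] = (1+3+6+7+14)/5 = 31/5.
E[X] = (1/2)·(8) + (1/12)·(5) + (1/6)·(19/3) + (1/4)·(31/5) = 316/45.

316/45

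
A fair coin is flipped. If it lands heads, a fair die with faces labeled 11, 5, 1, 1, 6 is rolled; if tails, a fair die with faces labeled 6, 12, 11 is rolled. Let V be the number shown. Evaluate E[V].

217/30

E[V | heads] = (11+5+1+1+6)/5 = 24/5.
E[V | tails] = (6+12+11)/3 = 29/3.
By the law of total expectation,
E[V] = (1/2)·(24/5) + (1/2)·(29/3) = 217/30.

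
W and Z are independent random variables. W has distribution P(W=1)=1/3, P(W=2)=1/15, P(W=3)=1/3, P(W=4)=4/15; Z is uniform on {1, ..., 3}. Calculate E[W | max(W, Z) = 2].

9/7

P(max(W, Z) = 2) = 7/45.
Summing W·P(x,y) over outcomes with max(W, Z) = 2 gives 1/5.
E[W | max(W, Z) = 2] = (1/5) / (7/45) = 9/7.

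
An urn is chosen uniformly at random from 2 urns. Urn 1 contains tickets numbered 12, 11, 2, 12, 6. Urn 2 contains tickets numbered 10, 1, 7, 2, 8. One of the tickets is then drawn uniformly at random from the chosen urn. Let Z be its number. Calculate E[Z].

E[Z | urn 1] = (12+11+2+12+6)/5 = 43/5.
E[Z | urn 2] = (10+1+7+2+8)/5 = 28/5.
E[Z] = (1/2)·(43/5) + (1/2)·(28/5) = 71/10.

71/10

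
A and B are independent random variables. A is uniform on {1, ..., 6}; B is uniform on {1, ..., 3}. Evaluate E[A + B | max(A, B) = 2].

P(max(A, B) = 2) = 1/6.
Summing (A+B)·P(x,y) over outcomes with max(A, B) = 2 gives 5/9.
E[A + B | max(A, B) = 2] = (5/9) / (1/6) = 10/3.

10/3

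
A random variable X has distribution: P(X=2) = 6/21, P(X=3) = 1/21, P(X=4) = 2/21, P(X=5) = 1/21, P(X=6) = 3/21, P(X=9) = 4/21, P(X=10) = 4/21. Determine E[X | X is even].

P(X is even) = 5/7.
Σ over the event: 2·2/7 + 4·2/21 + 6·1/7 + 10·4/21 = 26/7.
E[X | X is even] = (26/7) / (5/7) = 26/5.

26/5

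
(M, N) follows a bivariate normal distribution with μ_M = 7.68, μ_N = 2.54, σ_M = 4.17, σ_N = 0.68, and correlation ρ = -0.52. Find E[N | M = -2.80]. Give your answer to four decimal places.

3.4287

E[N | M=x] = μ_N + ρ(σ_N/σ_M)(x − μ_M) for jointly normal variables.
E[N | M=-2.80] = 2.54 + (-0.52)·(0.68/4.17)·(-2.80 − (7.68)) = 2.54 + (-0.084796)·(-10.48) = 3.4287.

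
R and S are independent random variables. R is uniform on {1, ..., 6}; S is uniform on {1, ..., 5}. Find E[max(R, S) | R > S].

P(R > S) = 1/2.
Summing max(R,S)·P(x,y) over outcomes with R > S gives 7/3.
E[max(R, S) | R > S] = (7/3) / (1/2) = 14/3.

14/3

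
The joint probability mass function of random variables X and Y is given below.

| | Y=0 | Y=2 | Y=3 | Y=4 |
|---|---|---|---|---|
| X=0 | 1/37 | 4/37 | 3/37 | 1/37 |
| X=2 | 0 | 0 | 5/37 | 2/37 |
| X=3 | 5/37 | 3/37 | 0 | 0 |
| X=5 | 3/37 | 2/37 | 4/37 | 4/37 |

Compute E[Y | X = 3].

P(X = 3) = 8/37.
Summing Y·P(X=x,Y=y) over the conditioning event gives 6/37.
E[Y | X = 3] = (6/37) / (8/37) = 3/4.

3/4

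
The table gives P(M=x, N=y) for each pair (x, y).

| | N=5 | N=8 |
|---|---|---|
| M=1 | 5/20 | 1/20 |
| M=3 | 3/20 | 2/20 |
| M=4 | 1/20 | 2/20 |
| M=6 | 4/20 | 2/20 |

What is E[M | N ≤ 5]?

42/13

P(N ≤ 5) = 13/20.
Σ M·P over the event = 1·(5/20) + 3·(3/20) + 4·(1/20) + 6·(4/20) = 21/10.
E[M | N ≤ 5] = (21/10) / (13/20) = 42/13.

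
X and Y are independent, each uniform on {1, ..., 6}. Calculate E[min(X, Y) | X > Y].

P(X > Y) = 5/12.
Summing min(X,Y)·P(x,y) over outcomes with X > Y gives 35/36.
E[min(X, Y) | X > Y] = (35/36) / (5/12) = 7/3.

7/3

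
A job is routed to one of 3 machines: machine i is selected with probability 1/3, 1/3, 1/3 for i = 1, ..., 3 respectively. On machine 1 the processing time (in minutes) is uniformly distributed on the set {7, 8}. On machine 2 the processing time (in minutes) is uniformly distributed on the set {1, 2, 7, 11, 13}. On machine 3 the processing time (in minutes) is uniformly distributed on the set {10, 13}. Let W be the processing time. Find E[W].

43/5

E[W | machine 1] = (7+8)/2 = 15/2.
E[W | machine 2] = (1+2+7+11+13)/5 = 34/5.
E[W | machine 3] = (10+13)/2 = 23/2.
E[W] = (1/3)·(15/2) + (1/3)·(34/5) + (1/3)·(23/2) = 43/5.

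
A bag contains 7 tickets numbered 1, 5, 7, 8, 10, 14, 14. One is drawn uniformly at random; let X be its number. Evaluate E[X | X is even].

23/2

P(X is even) = 4/7.
Σ over the event: 8·1/7 + 10·1/7 + 14·2/7 = 46/7.
E[X | X is even] = (46/7) / (4/7) = 23/2.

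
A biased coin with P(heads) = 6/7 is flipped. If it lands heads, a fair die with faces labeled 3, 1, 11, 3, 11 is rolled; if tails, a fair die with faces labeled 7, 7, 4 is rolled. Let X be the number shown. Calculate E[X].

E[X | heads] = (3+1+11+3+11)/5 = 29/5.
E[X | tails] = (7+7+4)/3 = 6.
E[X] = (6/7)·(29/5) + (1/7)·(6) = 204/35.

204/35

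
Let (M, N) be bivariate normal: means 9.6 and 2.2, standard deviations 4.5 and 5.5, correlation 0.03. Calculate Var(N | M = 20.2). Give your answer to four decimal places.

Var(N | M=x) = (1 − ρ²)·σ_N².
Var(N | M=20.2) = (5.5)²·(1 − (0.03)²) = 30.25·0.9991 = 30.2228.

30.2228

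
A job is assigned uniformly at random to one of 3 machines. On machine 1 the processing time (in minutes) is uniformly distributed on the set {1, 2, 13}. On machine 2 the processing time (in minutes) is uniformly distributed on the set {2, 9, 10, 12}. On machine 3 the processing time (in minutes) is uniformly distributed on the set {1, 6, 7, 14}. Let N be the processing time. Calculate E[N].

E[N | machine 1] = (1+2+13)/3 = 16/3.
E[N | machine 2] = (2+9+10+12)/4 = 33/4.
E[N | machine 3] = (1+6+7+14)/4 = 7.
E[N] = (1/3)·(16/3) + (1/3)·(33/4) + (1/3)·(7) = 247/36.

247/36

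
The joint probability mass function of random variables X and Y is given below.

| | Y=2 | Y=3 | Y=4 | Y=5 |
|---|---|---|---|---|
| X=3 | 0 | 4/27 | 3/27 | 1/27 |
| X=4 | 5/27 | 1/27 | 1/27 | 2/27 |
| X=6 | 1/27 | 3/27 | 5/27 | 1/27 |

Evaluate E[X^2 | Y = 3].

20

P(Y = 3) = 8/27.
Σ X^2·P over the event = 9·(4/27) + 16·(1/27) + 36·(3/27) = 160/27.
E[X^2 | Y = 3] = (160/27) / (8/27) = 20.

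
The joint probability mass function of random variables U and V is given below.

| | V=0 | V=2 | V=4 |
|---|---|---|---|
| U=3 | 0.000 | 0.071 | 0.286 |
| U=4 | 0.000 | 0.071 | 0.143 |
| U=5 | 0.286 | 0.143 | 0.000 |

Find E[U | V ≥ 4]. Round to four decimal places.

P(V ≥ 4) = 0.429.
Σ U·P over the event = 3·(0.286) + 4·(0.143) = 1.430.
E[U | V ≥ 4] = (1.430) / (0.429) = 3.3333.

3.3333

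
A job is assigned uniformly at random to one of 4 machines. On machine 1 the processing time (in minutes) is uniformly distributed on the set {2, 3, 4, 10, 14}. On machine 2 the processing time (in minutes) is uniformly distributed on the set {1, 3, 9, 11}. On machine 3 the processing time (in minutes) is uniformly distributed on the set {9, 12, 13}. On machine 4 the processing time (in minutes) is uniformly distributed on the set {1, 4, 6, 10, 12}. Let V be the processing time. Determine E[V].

229/30

E[V | machine 1] = (2+3+4+10+14)/5 = 33/5.
E[V | machine 2] = (1+3+9+11)/4 = 6.
E[V | machine 3] = (9+12+13)/3 = 34/3.
E[V | machine 4] = (1+4+6+10+12)/5 = 33/5.
E[V] = (1/4)·(33/5) + (1/4)·(6) + (1/4)·(34/3) + (1/4)·(33/5) = 229/30.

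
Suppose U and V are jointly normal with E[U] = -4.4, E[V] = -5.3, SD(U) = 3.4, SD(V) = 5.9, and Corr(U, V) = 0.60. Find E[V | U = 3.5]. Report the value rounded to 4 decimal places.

The regression of V on U has slope ρ·σ_V/σ_U and passes through (μ_U, μ_V).
E[V | U=3.5] = -5.3 + (0.60)·(5.9/3.4)·(3.5 − (-4.4)) = -5.3 + (1.04118)·(7.9) = 2.9253.

2.9253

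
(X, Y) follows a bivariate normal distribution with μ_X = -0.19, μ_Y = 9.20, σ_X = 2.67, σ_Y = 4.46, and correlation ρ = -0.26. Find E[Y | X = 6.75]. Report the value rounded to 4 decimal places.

E[Y | X=x] = μ_Y + ρ(σ_Y/σ_X)(x − μ_X) for jointly normal variables.
E[Y | X=6.75] = 9.20 + (-0.26)·(4.46/2.67)·(6.75 − (-0.19)) = 9.20 + (-0.43431)·(6.94) = 6.1859.

6.1859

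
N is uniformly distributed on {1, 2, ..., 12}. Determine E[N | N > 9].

11

Given N > 9, N is equally likely to be any of {10, 11, 12}.
E[N | N > 9] = (10 + 11 + 12) / 3 = 11.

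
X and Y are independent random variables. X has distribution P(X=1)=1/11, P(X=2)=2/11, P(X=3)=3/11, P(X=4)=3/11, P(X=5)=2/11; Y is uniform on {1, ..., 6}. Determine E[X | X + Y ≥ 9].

P(X + Y ≥ 9) = 5/22.
Summing X·P(x,y) over outcomes with X + Y ≥ 9 gives 21/22.
E[X | X + Y ≥ 9] = (21/22) / (5/22) = 21/5.

21/5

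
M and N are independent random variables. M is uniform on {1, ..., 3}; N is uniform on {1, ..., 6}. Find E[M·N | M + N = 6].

P(M + N = 6) = 1/6.
Summing MN·P(x,y) over outcomes with M + N = 6 gives 11/9.
E[M·N | M + N = 6] = (11/9) / (1/6) = 22/3.

22/3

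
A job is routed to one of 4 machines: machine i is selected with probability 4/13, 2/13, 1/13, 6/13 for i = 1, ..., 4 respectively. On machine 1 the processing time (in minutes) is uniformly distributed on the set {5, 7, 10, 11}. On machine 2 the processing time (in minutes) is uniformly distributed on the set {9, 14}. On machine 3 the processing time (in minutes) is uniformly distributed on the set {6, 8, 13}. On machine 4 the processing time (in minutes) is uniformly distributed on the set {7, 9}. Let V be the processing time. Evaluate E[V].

E[V | machine 1] = (5+7+10+11)/4 = 33/4.
E[V | machine 2] = (9+14)/2 = 23/2.
E[V | machine 3] = (6+8+13)/3 = 9.
E[V | machine 4] = (7+9)/2 = 8.
By the law of total expectation,
E[V] = (4/13)·(33/4) + (2/13)·(23/2) + (1/13)·(9) + (6/13)·(8) = 113/13.

113/13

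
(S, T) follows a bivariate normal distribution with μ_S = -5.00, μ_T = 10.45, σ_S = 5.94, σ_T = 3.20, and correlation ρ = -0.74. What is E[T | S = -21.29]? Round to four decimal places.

16.9441

E[T | S=x] = μ_T + ρ(σ_T/σ_S)(x − μ_S) for jointly normal variables.
E[T | S=-21.29] = 10.45 + (-0.74)·(3.20/5.94)·(-21.29 − (-5.00)) = 10.45 + (-0.398653)·(-16.29) = 16.9441.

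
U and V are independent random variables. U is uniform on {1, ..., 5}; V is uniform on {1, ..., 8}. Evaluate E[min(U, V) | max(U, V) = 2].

4/3

Outcomes with max(U, V) = 2: (1,2), (2,1), (2,2), each with probability 1/40.
E[min(U, V) | max(U, V) = 2] = (1 + 1 + 2) / 3 = 4/3.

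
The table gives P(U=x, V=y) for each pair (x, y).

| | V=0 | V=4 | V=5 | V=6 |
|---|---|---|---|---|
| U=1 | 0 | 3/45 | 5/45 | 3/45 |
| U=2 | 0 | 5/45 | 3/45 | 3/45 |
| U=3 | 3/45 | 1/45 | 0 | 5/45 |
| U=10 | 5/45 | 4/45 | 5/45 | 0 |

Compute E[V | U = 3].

34/9

P(U = 3) = 1/5.
Σ V·P over the event = 0·(3/45) + 4·(1/45) + 6·(5/45) = 34/45.
E[V | U = 3] = (34/45) / (1/5) = 34/9.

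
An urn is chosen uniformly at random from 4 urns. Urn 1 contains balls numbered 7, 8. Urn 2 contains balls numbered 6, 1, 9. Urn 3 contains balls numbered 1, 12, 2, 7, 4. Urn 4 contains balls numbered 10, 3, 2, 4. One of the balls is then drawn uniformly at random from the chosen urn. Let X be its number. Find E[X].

E[X | urn 1] = (7+8)/2 = 15/2.
E[X | urn 2] = (6+1+9)/3 = 16/3.
E[X | urn 3] = (1+12+2+7+4)/5 = 26/5.
E[X | urn 4] = (10+3+2+4)/4 = 19/4.
E[X] = (1/4)·(15/2) + (1/4)·(16/3) + (1/4)·(26/5) + (1/4)·(19/4) = 1367/240.

1367/240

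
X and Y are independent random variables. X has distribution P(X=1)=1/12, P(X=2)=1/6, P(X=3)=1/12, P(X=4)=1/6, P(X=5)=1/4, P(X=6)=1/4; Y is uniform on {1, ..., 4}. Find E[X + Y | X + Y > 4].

P(X + Y > 4) = 5/6.
Summing (X+Y)·P(x,y) over outcomes with X + Y > 4 gives 289/48.
E[X + Y | X + Y > 4] = (289/48) / (5/6) = 289/40.

289/40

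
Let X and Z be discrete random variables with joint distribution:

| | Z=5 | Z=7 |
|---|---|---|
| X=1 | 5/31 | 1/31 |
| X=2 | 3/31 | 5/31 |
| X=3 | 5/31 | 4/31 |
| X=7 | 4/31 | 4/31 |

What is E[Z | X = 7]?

6

P(X = 7) = 8/31.
Summing Z·P(X=x,Z=y) over the conditioning event gives 48/31.
E[Z | X = 7] = (48/31) / (8/31) = 6.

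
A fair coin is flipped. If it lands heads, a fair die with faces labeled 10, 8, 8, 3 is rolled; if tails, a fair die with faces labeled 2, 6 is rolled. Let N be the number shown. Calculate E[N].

E[N | heads] = (10+8+8+3)/4 = 29/4.
E[N | tails] = (2+6)/2 = 4.
E[N] = (1/2)·(29/4) + (1/2)·(4) = 45/8.

45/8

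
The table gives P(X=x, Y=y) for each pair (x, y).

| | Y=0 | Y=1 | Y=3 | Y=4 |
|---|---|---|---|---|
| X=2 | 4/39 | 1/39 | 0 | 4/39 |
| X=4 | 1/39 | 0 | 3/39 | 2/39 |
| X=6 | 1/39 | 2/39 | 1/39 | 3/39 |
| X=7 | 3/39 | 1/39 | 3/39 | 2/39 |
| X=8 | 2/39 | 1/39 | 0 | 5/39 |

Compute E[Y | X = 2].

17/9

P(X = 2) = 3/13.
Σ Y·P over the event = 0·(4/39) + 1·(1/39) + 4·(4/39) = 17/39.
E[Y | X = 2] = (17/39) / (3/13) = 17/9.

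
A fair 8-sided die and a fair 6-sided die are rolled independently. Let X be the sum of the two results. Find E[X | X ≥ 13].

40/3

P(X ≥ 13) = 1/16.
Σ over the event: 13·1/24 + 14·1/48 = 5/6.
E[X | X ≥ 13] = (5/6) / (1/16) = 40/3.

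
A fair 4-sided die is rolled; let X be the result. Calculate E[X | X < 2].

Given X < 2, X is equally likely to be any of {1}.
E[X | X < 2] = (1) / 1 = 1.

1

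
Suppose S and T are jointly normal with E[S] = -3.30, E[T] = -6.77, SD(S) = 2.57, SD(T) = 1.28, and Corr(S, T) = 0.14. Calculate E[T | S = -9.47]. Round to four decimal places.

E[T | S=x] = μ_T + ρ(σ_T/σ_S)(x − μ_S) for jointly normal variables.
E[T | S=-9.47] = -6.77 + (0.14)·(1.28/2.57)·(-9.47 − (-3.30)) = -6.77 + (0.069728)·(-6.17) = -7.2002.

-7.2002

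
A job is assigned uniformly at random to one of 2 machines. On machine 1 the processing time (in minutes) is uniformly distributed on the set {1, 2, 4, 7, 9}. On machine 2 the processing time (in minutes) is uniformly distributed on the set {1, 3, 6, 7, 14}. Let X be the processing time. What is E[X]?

E[X | machine 1] = (1+2+4+7+9)/5 = 23/5.
E[X | machine 2] = (1+3+6+7+14)/5 = 31/5.
E[X] = (1/2)·(23/5) + (1/2)·(31/5) = 27/5.

27/5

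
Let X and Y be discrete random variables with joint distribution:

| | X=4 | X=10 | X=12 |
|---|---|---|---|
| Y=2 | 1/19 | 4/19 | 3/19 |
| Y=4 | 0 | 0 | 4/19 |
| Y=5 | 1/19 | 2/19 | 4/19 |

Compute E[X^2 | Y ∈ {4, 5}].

1368/11

P(Y ∈ {4, 5}) = 11/19.
Σ X^2·P over the event = 16·(1/19) + 100·(2/19) + 144·(4/19) + 144·(4/19) = 72.
E[X^2 | Y ∈ {4, 5}] = (72) / (11/19) = 1368/11.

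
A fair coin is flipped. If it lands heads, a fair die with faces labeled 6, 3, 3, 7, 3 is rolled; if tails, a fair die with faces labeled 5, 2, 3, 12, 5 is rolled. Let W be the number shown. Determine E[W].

E[W | heads] = (6+3+3+7+3)/5 = 22/5.
E[W | tails] = (5+2+3+12+5)/5 = 27/5.
E[W] = (1/2)·(22/5) + (1/2)·(27/5) = 49/10.

49/10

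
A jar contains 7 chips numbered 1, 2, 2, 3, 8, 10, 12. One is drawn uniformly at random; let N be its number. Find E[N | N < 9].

16/5

P(N < 9) = 5/7.
Σ over the event: 1·1/7 + 2·2/7 + 3·1/7 + 8·1/7 = 16/7.
E[N | N < 9] = (16/7) / (5/7) = 16/5.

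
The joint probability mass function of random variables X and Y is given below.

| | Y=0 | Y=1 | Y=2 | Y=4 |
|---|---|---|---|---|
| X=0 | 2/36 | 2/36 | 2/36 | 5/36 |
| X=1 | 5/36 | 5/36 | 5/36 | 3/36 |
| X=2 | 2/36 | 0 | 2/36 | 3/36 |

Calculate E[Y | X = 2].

16/7

P(X = 2) = 7/36.
Summing Y·P(X=x,Y=y) over the conditioning event gives 4/9.
E[Y | X = 2] = (4/9) / (7/36) = 16/7.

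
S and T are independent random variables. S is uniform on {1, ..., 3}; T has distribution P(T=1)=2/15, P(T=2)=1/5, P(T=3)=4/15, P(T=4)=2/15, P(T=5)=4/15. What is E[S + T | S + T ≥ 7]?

37/5

P(S + T ≥ 7) = 2/9.
Summing (S+T)·P(x,y) over outcomes with S + T ≥ 7 gives 74/45.
E[S + T | S + T ≥ 7] = (74/45) / (2/9) = 37/5.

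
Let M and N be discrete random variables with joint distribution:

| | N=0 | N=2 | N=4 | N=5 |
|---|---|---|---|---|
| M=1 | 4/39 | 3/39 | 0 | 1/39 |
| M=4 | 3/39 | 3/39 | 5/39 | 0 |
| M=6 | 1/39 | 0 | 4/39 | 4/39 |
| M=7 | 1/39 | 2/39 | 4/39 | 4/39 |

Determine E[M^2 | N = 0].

P(N = 0) = 3/13.
Σ M^2·P over the event = 1·(4/39) + 16·(3/39) + 36·(1/39) + 49·(1/39) = 137/39.
E[M^2 | N = 0] = (137/39) / (3/13) = 137/9.

137/9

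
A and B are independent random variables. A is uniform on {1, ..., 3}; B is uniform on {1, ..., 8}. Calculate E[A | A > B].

8/3

P(A > B) = 1/8.
Summing A·P(x,y) over outcomes with A > B gives 1/3.
E[A | A > B] = (1/3) / (1/8) = 8/3.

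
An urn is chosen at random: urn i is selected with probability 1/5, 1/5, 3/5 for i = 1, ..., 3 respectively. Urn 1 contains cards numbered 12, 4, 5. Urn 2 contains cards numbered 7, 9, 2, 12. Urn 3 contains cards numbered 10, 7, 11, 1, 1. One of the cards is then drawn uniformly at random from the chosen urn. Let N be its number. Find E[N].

E[N | urn 1] = (12+4+5)/3 = 7.
E[N | urn 2] = (7+9+2+12)/4 = 15/2.
E[N | urn 3] = (10+7+11+1+1)/5 = 6.
By the law of total expectation,
E[N] = (1/5)·(7) + (1/5)·(15/2) + (3/5)·(6) = 13/2.

13/2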